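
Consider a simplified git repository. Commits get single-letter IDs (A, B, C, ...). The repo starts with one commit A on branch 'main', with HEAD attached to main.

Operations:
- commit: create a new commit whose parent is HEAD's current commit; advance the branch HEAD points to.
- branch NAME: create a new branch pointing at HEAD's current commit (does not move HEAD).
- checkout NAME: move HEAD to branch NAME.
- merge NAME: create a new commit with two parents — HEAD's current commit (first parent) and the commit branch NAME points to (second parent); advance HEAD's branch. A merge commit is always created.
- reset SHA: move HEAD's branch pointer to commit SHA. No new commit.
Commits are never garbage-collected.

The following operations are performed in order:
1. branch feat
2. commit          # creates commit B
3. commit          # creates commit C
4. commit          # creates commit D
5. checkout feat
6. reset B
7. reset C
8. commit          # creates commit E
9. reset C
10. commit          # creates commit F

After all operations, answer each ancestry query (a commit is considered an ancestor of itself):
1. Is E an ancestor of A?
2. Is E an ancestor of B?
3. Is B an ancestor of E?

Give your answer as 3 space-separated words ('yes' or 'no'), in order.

After op 1 (branch): HEAD=main@A [feat=A main=A]
After op 2 (commit): HEAD=main@B [feat=A main=B]
After op 3 (commit): HEAD=main@C [feat=A main=C]
After op 4 (commit): HEAD=main@D [feat=A main=D]
After op 5 (checkout): HEAD=feat@A [feat=A main=D]
After op 6 (reset): HEAD=feat@B [feat=B main=D]
After op 7 (reset): HEAD=feat@C [feat=C main=D]
After op 8 (commit): HEAD=feat@E [feat=E main=D]
After op 9 (reset): HEAD=feat@C [feat=C main=D]
After op 10 (commit): HEAD=feat@F [feat=F main=D]
ancestors(A) = {A}; E in? no
ancestors(B) = {A,B}; E in? no
ancestors(E) = {A,B,C,E}; B in? yes

Answer: no no yes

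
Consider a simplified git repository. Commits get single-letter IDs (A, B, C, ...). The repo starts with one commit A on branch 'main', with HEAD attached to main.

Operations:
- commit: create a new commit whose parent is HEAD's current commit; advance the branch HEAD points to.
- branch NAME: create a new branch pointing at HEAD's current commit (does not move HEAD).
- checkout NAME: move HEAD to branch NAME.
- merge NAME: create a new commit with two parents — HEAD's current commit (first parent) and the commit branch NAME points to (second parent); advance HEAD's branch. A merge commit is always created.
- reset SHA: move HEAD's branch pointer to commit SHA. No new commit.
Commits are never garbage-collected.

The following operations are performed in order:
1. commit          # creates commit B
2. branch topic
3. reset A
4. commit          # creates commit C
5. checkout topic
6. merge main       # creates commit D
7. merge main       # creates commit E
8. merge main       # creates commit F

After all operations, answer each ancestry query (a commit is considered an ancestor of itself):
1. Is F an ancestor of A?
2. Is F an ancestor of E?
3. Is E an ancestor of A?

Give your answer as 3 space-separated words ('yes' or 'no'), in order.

After op 1 (commit): HEAD=main@B [main=B]
After op 2 (branch): HEAD=main@B [main=B topic=B]
After op 3 (reset): HEAD=main@A [main=A topic=B]
After op 4 (commit): HEAD=main@C [main=C topic=B]
After op 5 (checkout): HEAD=topic@B [main=C topic=B]
After op 6 (merge): HEAD=topic@D [main=C topic=D]
After op 7 (merge): HEAD=topic@E [main=C topic=E]
After op 8 (merge): HEAD=topic@F [main=C topic=F]
ancestors(A) = {A}; F in? no
ancestors(E) = {A,B,C,D,E}; F in? no
ancestors(A) = {A}; E in? no

Answer: no no no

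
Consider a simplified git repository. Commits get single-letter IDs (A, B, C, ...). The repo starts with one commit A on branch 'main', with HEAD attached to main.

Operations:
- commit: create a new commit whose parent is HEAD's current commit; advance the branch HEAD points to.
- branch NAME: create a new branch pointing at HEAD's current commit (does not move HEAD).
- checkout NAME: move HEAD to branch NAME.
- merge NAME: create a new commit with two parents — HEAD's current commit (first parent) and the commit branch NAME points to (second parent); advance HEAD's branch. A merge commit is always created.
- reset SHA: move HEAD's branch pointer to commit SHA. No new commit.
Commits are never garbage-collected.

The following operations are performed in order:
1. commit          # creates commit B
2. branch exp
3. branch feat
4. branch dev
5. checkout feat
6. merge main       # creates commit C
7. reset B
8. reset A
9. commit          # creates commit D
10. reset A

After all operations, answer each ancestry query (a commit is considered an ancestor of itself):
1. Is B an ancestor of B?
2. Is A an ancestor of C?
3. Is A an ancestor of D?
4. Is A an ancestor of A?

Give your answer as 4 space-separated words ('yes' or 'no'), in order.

Answer: yes yes yes yes

Derivation:
After op 1 (commit): HEAD=main@B [main=B]
After op 2 (branch): HEAD=main@B [exp=B main=B]
After op 3 (branch): HEAD=main@B [exp=B feat=B main=B]
After op 4 (branch): HEAD=main@B [dev=B exp=B feat=B main=B]
After op 5 (checkout): HEAD=feat@B [dev=B exp=B feat=B main=B]
After op 6 (merge): HEAD=feat@C [dev=B exp=B feat=C main=B]
After op 7 (reset): HEAD=feat@B [dev=B exp=B feat=B main=B]
After op 8 (reset): HEAD=feat@A [dev=B exp=B feat=A main=B]
After op 9 (commit): HEAD=feat@D [dev=B exp=B feat=D main=B]
After op 10 (reset): HEAD=feat@A [dev=B exp=B feat=A main=B]
ancestors(B) = {A,B}; B in? yes
ancestors(C) = {A,B,C}; A in? yes
ancestors(D) = {A,D}; A in? yes
ancestors(A) = {A}; A in? yes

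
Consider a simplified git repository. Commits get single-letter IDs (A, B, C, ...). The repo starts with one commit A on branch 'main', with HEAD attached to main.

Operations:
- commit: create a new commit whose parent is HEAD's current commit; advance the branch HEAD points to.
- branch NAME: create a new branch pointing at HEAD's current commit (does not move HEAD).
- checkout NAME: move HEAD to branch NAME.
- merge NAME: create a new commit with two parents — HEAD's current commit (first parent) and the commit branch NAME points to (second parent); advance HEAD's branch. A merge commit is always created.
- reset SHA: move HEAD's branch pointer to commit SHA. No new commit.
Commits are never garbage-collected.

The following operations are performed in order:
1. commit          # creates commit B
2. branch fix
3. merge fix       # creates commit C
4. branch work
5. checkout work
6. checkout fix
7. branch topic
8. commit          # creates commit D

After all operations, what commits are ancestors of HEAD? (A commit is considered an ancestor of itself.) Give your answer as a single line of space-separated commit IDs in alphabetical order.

Answer: A B D

Derivation:
After op 1 (commit): HEAD=main@B [main=B]
After op 2 (branch): HEAD=main@B [fix=B main=B]
After op 3 (merge): HEAD=main@C [fix=B main=C]
After op 4 (branch): HEAD=main@C [fix=B main=C work=C]
After op 5 (checkout): HEAD=work@C [fix=B main=C work=C]
After op 6 (checkout): HEAD=fix@B [fix=B main=C work=C]
After op 7 (branch): HEAD=fix@B [fix=B main=C topic=B work=C]
After op 8 (commit): HEAD=fix@D [fix=D main=C topic=B work=C]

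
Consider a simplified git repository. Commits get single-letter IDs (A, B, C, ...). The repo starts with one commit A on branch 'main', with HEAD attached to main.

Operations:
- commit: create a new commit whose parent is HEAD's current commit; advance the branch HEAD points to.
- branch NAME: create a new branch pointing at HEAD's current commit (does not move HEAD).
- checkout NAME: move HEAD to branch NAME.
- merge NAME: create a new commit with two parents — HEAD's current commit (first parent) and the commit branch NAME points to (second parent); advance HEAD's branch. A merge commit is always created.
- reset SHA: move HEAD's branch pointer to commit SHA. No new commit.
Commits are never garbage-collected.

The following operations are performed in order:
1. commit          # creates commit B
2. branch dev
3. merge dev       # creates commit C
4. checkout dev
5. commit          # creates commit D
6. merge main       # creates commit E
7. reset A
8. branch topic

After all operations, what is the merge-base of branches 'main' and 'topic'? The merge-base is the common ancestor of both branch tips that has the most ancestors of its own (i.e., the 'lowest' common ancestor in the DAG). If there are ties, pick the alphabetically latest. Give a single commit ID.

Answer: A

Derivation:
After op 1 (commit): HEAD=main@B [main=B]
After op 2 (branch): HEAD=main@B [dev=B main=B]
After op 3 (merge): HEAD=main@C [dev=B main=C]
After op 4 (checkout): HEAD=dev@B [dev=B main=C]
After op 5 (commit): HEAD=dev@D [dev=D main=C]
After op 6 (merge): HEAD=dev@E [dev=E main=C]
After op 7 (reset): HEAD=dev@A [dev=A main=C]
After op 8 (branch): HEAD=dev@A [dev=A main=C topic=A]
ancestors(main=C): ['A', 'B', 'C']
ancestors(topic=A): ['A']
common: ['A']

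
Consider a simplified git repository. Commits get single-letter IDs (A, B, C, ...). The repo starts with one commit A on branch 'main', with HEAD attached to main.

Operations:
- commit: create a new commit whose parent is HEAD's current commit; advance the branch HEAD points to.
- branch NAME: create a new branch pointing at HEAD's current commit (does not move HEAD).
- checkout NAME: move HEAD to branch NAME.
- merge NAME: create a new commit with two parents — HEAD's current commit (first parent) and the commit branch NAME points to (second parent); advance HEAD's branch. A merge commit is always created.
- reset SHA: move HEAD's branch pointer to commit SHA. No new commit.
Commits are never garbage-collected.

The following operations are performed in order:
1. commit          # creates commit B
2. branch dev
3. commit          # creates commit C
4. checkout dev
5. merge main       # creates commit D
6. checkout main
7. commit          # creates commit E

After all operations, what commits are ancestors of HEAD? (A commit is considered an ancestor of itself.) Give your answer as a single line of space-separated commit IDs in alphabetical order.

Answer: A B C E

Derivation:
After op 1 (commit): HEAD=main@B [main=B]
After op 2 (branch): HEAD=main@B [dev=B main=B]
After op 3 (commit): HEAD=main@C [dev=B main=C]
After op 4 (checkout): HEAD=dev@B [dev=B main=C]
After op 5 (merge): HEAD=dev@D [dev=D main=C]
After op 6 (checkout): HEAD=main@C [dev=D main=C]
After op 7 (commit): HEAD=main@E [dev=D main=E]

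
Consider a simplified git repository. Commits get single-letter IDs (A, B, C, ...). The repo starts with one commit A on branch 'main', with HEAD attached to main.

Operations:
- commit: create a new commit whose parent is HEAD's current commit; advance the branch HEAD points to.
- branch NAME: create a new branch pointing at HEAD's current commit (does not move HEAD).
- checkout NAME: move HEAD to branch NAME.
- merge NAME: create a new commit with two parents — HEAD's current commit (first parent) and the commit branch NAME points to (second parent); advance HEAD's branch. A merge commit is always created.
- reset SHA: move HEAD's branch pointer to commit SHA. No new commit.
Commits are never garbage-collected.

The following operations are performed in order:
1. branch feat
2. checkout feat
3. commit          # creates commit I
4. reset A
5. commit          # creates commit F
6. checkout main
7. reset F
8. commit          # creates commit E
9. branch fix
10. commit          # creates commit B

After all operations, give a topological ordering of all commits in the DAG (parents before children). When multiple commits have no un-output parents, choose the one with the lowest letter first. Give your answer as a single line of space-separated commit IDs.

Answer: A F E B I

Derivation:
After op 1 (branch): HEAD=main@A [feat=A main=A]
After op 2 (checkout): HEAD=feat@A [feat=A main=A]
After op 3 (commit): HEAD=feat@I [feat=I main=A]
After op 4 (reset): HEAD=feat@A [feat=A main=A]
After op 5 (commit): HEAD=feat@F [feat=F main=A]
After op 6 (checkout): HEAD=main@A [feat=F main=A]
After op 7 (reset): HEAD=main@F [feat=F main=F]
After op 8 (commit): HEAD=main@E [feat=F main=E]
After op 9 (branch): HEAD=main@E [feat=F fix=E main=E]
After op 10 (commit): HEAD=main@B [feat=F fix=E main=B]
commit A: parents=[]
commit B: parents=['E']
commit E: parents=['F']
commit F: parents=['A']
commit I: parents=['A']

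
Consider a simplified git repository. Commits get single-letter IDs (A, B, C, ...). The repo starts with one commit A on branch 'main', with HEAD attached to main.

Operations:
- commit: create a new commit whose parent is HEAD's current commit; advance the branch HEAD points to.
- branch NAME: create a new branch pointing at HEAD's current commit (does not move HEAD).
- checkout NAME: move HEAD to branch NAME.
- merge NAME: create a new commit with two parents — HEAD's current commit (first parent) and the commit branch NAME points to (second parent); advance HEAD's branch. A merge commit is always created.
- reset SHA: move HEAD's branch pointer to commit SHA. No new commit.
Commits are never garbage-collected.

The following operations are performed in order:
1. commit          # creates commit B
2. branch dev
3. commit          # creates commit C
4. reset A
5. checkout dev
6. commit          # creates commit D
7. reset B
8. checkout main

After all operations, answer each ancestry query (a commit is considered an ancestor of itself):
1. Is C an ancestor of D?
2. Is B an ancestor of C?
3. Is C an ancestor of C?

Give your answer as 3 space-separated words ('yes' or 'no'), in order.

Answer: no yes yes

Derivation:
After op 1 (commit): HEAD=main@B [main=B]
After op 2 (branch): HEAD=main@B [dev=B main=B]
After op 3 (commit): HEAD=main@C [dev=B main=C]
After op 4 (reset): HEAD=main@A [dev=B main=A]
After op 5 (checkout): HEAD=dev@B [dev=B main=A]
After op 6 (commit): HEAD=dev@D [dev=D main=A]
After op 7 (reset): HEAD=dev@B [dev=B main=A]
After op 8 (checkout): HEAD=main@A [dev=B main=A]
ancestors(D) = {A,B,D}; C in? no
ancestors(C) = {A,B,C}; B in? yes
ancestors(C) = {A,B,C}; C in? yes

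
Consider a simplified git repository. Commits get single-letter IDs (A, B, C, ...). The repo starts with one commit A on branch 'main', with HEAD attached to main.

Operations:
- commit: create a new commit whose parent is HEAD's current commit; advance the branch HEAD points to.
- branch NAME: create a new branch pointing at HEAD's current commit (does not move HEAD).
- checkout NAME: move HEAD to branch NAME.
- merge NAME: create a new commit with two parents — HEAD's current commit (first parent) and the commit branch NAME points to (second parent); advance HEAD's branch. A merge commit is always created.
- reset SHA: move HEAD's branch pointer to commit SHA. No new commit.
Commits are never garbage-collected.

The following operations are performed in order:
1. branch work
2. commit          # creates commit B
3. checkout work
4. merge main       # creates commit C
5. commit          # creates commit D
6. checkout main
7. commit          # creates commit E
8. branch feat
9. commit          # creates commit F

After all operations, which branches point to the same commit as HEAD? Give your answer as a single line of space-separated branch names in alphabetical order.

Answer: main

Derivation:
After op 1 (branch): HEAD=main@A [main=A work=A]
After op 2 (commit): HEAD=main@B [main=B work=A]
After op 3 (checkout): HEAD=work@A [main=B work=A]
After op 4 (merge): HEAD=work@C [main=B work=C]
After op 5 (commit): HEAD=work@D [main=B work=D]
After op 6 (checkout): HEAD=main@B [main=B work=D]
After op 7 (commit): HEAD=main@E [main=E work=D]
After op 8 (branch): HEAD=main@E [feat=E main=E work=D]
After op 9 (commit): HEAD=main@F [feat=E main=F work=D]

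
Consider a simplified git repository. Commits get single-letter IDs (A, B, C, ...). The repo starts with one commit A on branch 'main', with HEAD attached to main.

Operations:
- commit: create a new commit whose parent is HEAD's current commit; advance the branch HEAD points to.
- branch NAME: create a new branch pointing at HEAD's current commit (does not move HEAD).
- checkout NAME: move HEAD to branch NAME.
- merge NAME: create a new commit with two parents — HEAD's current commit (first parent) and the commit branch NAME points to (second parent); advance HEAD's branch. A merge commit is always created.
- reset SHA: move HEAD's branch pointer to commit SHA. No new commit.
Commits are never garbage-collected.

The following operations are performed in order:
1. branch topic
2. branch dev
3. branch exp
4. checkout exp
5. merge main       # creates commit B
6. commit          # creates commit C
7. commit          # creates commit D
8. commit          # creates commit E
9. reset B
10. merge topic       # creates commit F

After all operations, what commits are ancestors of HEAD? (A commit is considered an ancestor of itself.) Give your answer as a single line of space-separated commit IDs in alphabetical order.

Answer: A B F

Derivation:
After op 1 (branch): HEAD=main@A [main=A topic=A]
After op 2 (branch): HEAD=main@A [dev=A main=A topic=A]
After op 3 (branch): HEAD=main@A [dev=A exp=A main=A topic=A]
After op 4 (checkout): HEAD=exp@A [dev=A exp=A main=A topic=A]
After op 5 (merge): HEAD=exp@B [dev=A exp=B main=A topic=A]
After op 6 (commit): HEAD=exp@C [dev=A exp=C main=A topic=A]
After op 7 (commit): HEAD=exp@D [dev=A exp=D main=A topic=A]
After op 8 (commit): HEAD=exp@E [dev=A exp=E main=A topic=A]
After op 9 (reset): HEAD=exp@B [dev=A exp=B main=A topic=A]
After op 10 (merge): HEAD=exp@F [dev=A exp=F main=A topic=A]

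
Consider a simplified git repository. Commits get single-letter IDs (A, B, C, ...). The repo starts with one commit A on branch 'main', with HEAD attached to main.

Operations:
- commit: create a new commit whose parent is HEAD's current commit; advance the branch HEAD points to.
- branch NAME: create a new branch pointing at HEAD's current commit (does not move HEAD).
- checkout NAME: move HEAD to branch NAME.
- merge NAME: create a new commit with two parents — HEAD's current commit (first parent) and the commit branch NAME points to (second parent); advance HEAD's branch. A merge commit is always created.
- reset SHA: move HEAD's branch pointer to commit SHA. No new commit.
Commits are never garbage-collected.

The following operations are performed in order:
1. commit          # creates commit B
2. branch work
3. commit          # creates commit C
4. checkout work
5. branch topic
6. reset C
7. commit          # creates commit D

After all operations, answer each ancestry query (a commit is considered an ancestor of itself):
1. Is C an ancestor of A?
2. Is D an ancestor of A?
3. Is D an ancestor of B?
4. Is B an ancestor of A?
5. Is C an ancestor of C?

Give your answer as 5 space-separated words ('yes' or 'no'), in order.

Answer: no no no no yes

Derivation:
After op 1 (commit): HEAD=main@B [main=B]
After op 2 (branch): HEAD=main@B [main=B work=B]
After op 3 (commit): HEAD=main@C [main=C work=B]
After op 4 (checkout): HEAD=work@B [main=C work=B]
After op 5 (branch): HEAD=work@B [main=C topic=B work=B]
After op 6 (reset): HEAD=work@C [main=C topic=B work=C]
After op 7 (commit): HEAD=work@D [main=C topic=B work=D]
ancestors(A) = {A}; C in? no
ancestors(A) = {A}; D in? no
ancestors(B) = {A,B}; D in? no
ancestors(A) = {A}; B in? no
ancestors(C) = {A,B,C}; C in? yes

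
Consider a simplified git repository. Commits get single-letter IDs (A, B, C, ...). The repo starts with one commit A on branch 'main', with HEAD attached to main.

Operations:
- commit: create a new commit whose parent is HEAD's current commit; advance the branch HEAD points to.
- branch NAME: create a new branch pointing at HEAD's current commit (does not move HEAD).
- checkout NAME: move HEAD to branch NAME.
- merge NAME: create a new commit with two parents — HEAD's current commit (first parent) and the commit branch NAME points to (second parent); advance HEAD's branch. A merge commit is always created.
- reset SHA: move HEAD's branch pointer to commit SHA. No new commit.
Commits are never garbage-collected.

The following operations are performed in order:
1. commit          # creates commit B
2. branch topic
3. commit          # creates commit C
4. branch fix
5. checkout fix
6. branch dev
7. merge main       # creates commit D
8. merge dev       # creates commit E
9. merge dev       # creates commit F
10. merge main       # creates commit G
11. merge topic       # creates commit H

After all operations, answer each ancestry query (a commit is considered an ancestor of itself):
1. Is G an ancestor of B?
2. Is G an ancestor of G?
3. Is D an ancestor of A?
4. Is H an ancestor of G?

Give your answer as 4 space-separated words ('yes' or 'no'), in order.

Answer: no yes no no

Derivation:
After op 1 (commit): HEAD=main@B [main=B]
After op 2 (branch): HEAD=main@B [main=B topic=B]
After op 3 (commit): HEAD=main@C [main=C topic=B]
After op 4 (branch): HEAD=main@C [fix=C main=C topic=B]
After op 5 (checkout): HEAD=fix@C [fix=C main=C topic=B]
After op 6 (branch): HEAD=fix@C [dev=C fix=C main=C topic=B]
After op 7 (merge): HEAD=fix@D [dev=C fix=D main=C topic=B]
After op 8 (merge): HEAD=fix@E [dev=C fix=E main=C topic=B]
After op 9 (merge): HEAD=fix@F [dev=C fix=F main=C topic=B]
After op 10 (merge): HEAD=fix@G [dev=C fix=G main=C topic=B]
After op 11 (merge): HEAD=fix@H [dev=C fix=H main=C topic=B]
ancestors(B) = {A,B}; G in? no
ancestors(G) = {A,B,C,D,E,F,G}; G in? yes
ancestors(A) = {A}; D in? no
ancestors(G) = {A,B,C,D,E,F,G}; H in? no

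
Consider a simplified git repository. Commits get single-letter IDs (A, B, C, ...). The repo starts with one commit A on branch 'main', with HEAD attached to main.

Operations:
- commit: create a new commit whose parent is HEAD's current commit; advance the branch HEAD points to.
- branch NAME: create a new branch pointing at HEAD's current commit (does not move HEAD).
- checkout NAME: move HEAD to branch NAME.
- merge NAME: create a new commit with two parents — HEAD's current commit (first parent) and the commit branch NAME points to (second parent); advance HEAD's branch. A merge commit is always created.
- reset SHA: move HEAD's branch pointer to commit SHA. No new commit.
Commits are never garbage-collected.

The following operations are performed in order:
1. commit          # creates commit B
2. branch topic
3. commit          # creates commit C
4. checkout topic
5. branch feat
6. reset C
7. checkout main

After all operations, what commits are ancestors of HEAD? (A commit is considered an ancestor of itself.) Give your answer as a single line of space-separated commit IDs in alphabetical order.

Answer: A B C

Derivation:
After op 1 (commit): HEAD=main@B [main=B]
After op 2 (branch): HEAD=main@B [main=B topic=B]
After op 3 (commit): HEAD=main@C [main=C topic=B]
After op 4 (checkout): HEAD=topic@B [main=C topic=B]
After op 5 (branch): HEAD=topic@B [feat=B main=C topic=B]
After op 6 (reset): HEAD=topic@C [feat=B main=C topic=C]
After op 7 (checkout): HEAD=main@C [feat=B main=C topic=C]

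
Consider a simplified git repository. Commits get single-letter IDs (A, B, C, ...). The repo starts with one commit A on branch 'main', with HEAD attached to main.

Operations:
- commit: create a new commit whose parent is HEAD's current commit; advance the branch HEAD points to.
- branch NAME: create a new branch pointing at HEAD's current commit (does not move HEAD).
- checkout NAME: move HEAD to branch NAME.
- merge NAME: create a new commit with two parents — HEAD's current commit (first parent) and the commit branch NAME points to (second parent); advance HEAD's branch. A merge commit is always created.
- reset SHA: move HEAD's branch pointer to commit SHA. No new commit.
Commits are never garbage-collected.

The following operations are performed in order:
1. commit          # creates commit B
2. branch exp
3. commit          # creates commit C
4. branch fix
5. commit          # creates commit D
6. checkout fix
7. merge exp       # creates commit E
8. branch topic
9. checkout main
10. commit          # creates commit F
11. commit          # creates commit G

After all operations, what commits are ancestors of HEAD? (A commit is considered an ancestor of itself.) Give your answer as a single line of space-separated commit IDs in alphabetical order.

Answer: A B C D F G

Derivation:
After op 1 (commit): HEAD=main@B [main=B]
After op 2 (branch): HEAD=main@B [exp=B main=B]
After op 3 (commit): HEAD=main@C [exp=B main=C]
After op 4 (branch): HEAD=main@C [exp=B fix=C main=C]
After op 5 (commit): HEAD=main@D [exp=B fix=C main=D]
After op 6 (checkout): HEAD=fix@C [exp=B fix=C main=D]
After op 7 (merge): HEAD=fix@E [exp=B fix=E main=D]
After op 8 (branch): HEAD=fix@E [exp=B fix=E main=D topic=E]
After op 9 (checkout): HEAD=main@D [exp=B fix=E main=D topic=E]
After op 10 (commit): HEAD=main@F [exp=B fix=E main=F topic=E]
After op 11 (commit): HEAD=main@G [exp=B fix=E main=G topic=E]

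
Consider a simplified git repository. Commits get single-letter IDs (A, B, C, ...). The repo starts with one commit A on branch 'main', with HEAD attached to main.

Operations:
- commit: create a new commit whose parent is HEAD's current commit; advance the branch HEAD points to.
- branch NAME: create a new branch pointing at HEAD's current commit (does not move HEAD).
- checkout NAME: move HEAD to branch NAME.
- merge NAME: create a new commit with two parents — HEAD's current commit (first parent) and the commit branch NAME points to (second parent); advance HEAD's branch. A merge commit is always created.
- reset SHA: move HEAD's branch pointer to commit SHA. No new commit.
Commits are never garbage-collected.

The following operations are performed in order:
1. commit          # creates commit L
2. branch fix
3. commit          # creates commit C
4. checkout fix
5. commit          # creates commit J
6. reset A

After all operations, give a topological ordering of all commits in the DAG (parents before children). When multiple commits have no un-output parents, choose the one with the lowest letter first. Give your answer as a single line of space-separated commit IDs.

After op 1 (commit): HEAD=main@L [main=L]
After op 2 (branch): HEAD=main@L [fix=L main=L]
After op 3 (commit): HEAD=main@C [fix=L main=C]
After op 4 (checkout): HEAD=fix@L [fix=L main=C]
After op 5 (commit): HEAD=fix@J [fix=J main=C]
After op 6 (reset): HEAD=fix@A [fix=A main=C]
commit A: parents=[]
commit C: parents=['L']
commit J: parents=['L']
commit L: parents=['A']

Answer: A L C J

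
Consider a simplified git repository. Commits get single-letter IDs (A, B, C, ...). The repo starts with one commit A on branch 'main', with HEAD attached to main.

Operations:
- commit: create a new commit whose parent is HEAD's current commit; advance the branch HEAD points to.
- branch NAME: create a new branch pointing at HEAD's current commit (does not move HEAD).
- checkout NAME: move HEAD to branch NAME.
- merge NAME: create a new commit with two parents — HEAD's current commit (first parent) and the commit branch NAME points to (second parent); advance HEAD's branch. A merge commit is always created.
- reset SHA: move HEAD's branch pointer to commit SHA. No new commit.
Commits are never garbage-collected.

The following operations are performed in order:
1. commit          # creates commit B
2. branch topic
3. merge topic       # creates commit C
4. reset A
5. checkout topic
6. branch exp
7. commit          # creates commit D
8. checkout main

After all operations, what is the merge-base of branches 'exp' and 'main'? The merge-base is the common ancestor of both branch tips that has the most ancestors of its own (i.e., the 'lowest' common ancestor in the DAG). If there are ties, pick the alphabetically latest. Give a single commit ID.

Answer: A

Derivation:
After op 1 (commit): HEAD=main@B [main=B]
After op 2 (branch): HEAD=main@B [main=B topic=B]
After op 3 (merge): HEAD=main@C [main=C topic=B]
After op 4 (reset): HEAD=main@A [main=A topic=B]
After op 5 (checkout): HEAD=topic@B [main=A topic=B]
After op 6 (branch): HEAD=topic@B [exp=B main=A topic=B]
After op 7 (commit): HEAD=topic@D [exp=B main=A topic=D]
After op 8 (checkout): HEAD=main@A [exp=B main=A topic=D]
ancestors(exp=B): ['A', 'B']
ancestors(main=A): ['A']
common: ['A']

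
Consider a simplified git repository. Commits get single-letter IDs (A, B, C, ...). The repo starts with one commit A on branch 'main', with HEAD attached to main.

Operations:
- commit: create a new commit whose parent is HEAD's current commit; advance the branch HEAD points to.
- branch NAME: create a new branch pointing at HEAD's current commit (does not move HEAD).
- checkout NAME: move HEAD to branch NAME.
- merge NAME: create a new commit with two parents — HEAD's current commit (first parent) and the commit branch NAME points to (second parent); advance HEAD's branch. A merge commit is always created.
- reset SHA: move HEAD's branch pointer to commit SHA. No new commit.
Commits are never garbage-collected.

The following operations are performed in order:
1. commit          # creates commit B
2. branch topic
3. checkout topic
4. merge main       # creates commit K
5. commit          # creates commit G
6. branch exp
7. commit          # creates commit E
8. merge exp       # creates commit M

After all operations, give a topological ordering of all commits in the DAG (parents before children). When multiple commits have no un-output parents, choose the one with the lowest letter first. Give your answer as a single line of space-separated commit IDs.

Answer: A B K G E M

Derivation:
After op 1 (commit): HEAD=main@B [main=B]
After op 2 (branch): HEAD=main@B [main=B topic=B]
After op 3 (checkout): HEAD=topic@B [main=B topic=B]
After op 4 (merge): HEAD=topic@K [main=B topic=K]
After op 5 (commit): HEAD=topic@G [main=B topic=G]
After op 6 (branch): HEAD=topic@G [exp=G main=B topic=G]
After op 7 (commit): HEAD=topic@E [exp=G main=B topic=E]
After op 8 (merge): HEAD=topic@M [exp=G main=B topic=M]
commit A: parents=[]
commit B: parents=['A']
commit E: parents=['G']
commit G: parents=['K']
commit K: parents=['B', 'B']
commit M: parents=['E', 'G']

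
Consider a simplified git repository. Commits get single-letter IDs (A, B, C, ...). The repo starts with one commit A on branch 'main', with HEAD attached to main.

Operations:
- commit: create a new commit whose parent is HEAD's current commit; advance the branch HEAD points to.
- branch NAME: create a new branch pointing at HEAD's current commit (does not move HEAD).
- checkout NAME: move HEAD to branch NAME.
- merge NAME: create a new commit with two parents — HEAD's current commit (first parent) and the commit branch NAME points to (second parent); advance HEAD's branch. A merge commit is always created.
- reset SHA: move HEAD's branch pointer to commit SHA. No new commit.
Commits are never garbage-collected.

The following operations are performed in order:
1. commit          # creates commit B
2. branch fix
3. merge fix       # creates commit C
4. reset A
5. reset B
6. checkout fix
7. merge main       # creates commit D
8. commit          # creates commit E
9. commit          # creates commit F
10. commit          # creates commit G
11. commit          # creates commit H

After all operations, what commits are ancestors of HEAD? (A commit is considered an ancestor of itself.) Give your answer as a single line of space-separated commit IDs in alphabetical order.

Answer: A B D E F G H

Derivation:
After op 1 (commit): HEAD=main@B [main=B]
After op 2 (branch): HEAD=main@B [fix=B main=B]
After op 3 (merge): HEAD=main@C [fix=B main=C]
After op 4 (reset): HEAD=main@A [fix=B main=A]
After op 5 (reset): HEAD=main@B [fix=B main=B]
After op 6 (checkout): HEAD=fix@B [fix=B main=B]
After op 7 (merge): HEAD=fix@D [fix=D main=B]
After op 8 (commit): HEAD=fix@E [fix=E main=B]
After op 9 (commit): HEAD=fix@F [fix=F main=B]
After op 10 (commit): HEAD=fix@G [fix=G main=B]
After op 11 (commit): HEAD=fix@H [fix=H main=B]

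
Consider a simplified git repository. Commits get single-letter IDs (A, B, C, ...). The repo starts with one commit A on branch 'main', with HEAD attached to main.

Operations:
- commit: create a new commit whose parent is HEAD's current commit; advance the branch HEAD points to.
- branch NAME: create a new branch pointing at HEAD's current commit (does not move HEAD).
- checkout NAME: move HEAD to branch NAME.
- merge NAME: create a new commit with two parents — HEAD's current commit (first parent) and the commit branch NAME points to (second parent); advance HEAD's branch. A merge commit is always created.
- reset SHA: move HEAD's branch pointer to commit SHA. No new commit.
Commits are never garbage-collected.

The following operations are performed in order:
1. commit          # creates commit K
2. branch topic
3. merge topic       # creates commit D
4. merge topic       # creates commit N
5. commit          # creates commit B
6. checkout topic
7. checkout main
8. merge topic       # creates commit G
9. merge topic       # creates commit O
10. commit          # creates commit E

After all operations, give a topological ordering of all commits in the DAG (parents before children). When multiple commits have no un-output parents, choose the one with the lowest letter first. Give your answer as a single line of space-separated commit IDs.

After op 1 (commit): HEAD=main@K [main=K]
After op 2 (branch): HEAD=main@K [main=K topic=K]
After op 3 (merge): HEAD=main@D [main=D topic=K]
After op 4 (merge): HEAD=main@N [main=N topic=K]
After op 5 (commit): HEAD=main@B [main=B topic=K]
After op 6 (checkout): HEAD=topic@K [main=B topic=K]
After op 7 (checkout): HEAD=main@B [main=B topic=K]
After op 8 (merge): HEAD=main@G [main=G topic=K]
After op 9 (merge): HEAD=main@O [main=O topic=K]
After op 10 (commit): HEAD=main@E [main=E topic=K]
commit A: parents=[]
commit B: parents=['N']
commit D: parents=['K', 'K']
commit E: parents=['O']
commit G: parents=['B', 'K']
commit K: parents=['A']
commit N: parents=['D', 'K']
commit O: parents=['G', 'K']

Answer: A K D N B G O E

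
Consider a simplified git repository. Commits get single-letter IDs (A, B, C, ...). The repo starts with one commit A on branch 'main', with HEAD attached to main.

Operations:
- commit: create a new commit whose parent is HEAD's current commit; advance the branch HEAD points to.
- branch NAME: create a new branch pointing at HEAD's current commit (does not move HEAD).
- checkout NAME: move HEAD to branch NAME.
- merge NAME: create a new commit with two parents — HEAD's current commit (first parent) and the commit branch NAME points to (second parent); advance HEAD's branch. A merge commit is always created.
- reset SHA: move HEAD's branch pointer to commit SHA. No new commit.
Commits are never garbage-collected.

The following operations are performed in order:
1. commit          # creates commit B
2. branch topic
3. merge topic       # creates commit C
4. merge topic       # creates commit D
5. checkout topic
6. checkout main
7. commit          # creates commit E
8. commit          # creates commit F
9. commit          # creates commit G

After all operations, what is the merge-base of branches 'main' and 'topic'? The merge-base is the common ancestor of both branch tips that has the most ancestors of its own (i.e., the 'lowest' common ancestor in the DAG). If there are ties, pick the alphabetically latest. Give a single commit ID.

Answer: B

Derivation:
After op 1 (commit): HEAD=main@B [main=B]
After op 2 (branch): HEAD=main@B [main=B topic=B]
After op 3 (merge): HEAD=main@C [main=C topic=B]
After op 4 (merge): HEAD=main@D [main=D topic=B]
After op 5 (checkout): HEAD=topic@B [main=D topic=B]
After op 6 (checkout): HEAD=main@D [main=D topic=B]
After op 7 (commit): HEAD=main@E [main=E topic=B]
After op 8 (commit): HEAD=main@F [main=F topic=B]
After op 9 (commit): HEAD=main@G [main=G topic=B]
ancestors(main=G): ['A', 'B', 'C', 'D', 'E', 'F', 'G']
ancestors(topic=B): ['A', 'B']
common: ['A', 'B']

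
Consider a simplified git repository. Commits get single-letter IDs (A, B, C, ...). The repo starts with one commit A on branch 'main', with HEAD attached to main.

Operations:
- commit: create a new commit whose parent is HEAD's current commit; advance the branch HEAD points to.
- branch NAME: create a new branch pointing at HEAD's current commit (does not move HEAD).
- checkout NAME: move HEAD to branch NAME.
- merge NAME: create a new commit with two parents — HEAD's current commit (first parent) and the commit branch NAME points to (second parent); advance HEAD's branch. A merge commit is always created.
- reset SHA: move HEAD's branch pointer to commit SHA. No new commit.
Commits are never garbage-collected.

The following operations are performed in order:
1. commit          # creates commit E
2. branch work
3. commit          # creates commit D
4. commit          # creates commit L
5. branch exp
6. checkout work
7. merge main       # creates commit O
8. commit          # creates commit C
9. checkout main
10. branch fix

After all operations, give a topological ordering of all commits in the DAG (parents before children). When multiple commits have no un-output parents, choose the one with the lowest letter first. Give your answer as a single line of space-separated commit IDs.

After op 1 (commit): HEAD=main@E [main=E]
After op 2 (branch): HEAD=main@E [main=E work=E]
After op 3 (commit): HEAD=main@D [main=D work=E]
After op 4 (commit): HEAD=main@L [main=L work=E]
After op 5 (branch): HEAD=main@L [exp=L main=L work=E]
After op 6 (checkout): HEAD=work@E [exp=L main=L work=E]
After op 7 (merge): HEAD=work@O [exp=L main=L work=O]
After op 8 (commit): HEAD=work@C [exp=L main=L work=C]
After op 9 (checkout): HEAD=main@L [exp=L main=L work=C]
After op 10 (branch): HEAD=main@L [exp=L fix=L main=L work=C]
commit A: parents=[]
commit C: parents=['O']
commit D: parents=['E']
commit E: parents=['A']
commit L: parents=['D']
commit O: parents=['E', 'L']

Answer: A E D L O C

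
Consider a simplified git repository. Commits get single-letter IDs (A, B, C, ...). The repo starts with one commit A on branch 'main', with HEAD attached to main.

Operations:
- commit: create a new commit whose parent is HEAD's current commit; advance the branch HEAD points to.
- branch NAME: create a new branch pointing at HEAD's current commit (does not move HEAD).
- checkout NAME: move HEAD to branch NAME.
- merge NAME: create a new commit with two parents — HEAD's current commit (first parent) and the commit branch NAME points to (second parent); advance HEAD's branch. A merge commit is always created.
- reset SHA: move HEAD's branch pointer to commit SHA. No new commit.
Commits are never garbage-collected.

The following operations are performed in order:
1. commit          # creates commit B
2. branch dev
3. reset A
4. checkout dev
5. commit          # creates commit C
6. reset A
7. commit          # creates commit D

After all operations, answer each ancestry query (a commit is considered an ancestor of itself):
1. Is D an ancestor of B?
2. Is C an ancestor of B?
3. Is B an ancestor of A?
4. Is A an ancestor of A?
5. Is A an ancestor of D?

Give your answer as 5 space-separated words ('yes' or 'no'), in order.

Answer: no no no yes yes

Derivation:
After op 1 (commit): HEAD=main@B [main=B]
After op 2 (branch): HEAD=main@B [dev=B main=B]
After op 3 (reset): HEAD=main@A [dev=B main=A]
After op 4 (checkout): HEAD=dev@B [dev=B main=A]
After op 5 (commit): HEAD=dev@C [dev=C main=A]
After op 6 (reset): HEAD=dev@A [dev=A main=A]
After op 7 (commit): HEAD=dev@D [dev=D main=A]
ancestors(B) = {A,B}; D in? no
ancestors(B) = {A,B}; C in? no
ancestors(A) = {A}; B in? no
ancestors(A) = {A}; A in? yes
ancestors(D) = {A,D}; A in? yes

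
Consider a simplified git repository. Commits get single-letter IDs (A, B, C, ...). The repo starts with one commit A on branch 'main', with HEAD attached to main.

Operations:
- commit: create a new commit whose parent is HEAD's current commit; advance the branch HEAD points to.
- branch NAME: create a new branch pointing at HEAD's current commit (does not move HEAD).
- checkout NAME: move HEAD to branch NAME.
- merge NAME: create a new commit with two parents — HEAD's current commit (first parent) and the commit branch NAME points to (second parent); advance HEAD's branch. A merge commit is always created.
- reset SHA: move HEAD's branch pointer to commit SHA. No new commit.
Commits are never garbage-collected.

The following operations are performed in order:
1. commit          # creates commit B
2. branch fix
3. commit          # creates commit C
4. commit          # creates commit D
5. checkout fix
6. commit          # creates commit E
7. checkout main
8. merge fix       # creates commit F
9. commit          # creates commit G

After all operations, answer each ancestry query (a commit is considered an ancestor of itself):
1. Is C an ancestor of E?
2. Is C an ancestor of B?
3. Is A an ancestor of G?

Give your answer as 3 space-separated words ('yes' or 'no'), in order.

After op 1 (commit): HEAD=main@B [main=B]
After op 2 (branch): HEAD=main@B [fix=B main=B]
After op 3 (commit): HEAD=main@C [fix=B main=C]
After op 4 (commit): HEAD=main@D [fix=B main=D]
After op 5 (checkout): HEAD=fix@B [fix=B main=D]
After op 6 (commit): HEAD=fix@E [fix=E main=D]
After op 7 (checkout): HEAD=main@D [fix=E main=D]
After op 8 (merge): HEAD=main@F [fix=E main=F]
After op 9 (commit): HEAD=main@G [fix=E main=G]
ancestors(E) = {A,B,E}; C in? no
ancestors(B) = {A,B}; C in? no
ancestors(G) = {A,B,C,D,E,F,G}; A in? yes

Answer: no no yes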